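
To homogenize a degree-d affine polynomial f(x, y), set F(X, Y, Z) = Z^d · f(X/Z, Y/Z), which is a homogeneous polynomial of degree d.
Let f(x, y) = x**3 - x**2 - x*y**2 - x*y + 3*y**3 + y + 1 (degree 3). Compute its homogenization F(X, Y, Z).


F(X, Y, Z) = X**3 - X**2*Z - X*Y**2 - X*Y*Z + 3*Y**3 + Y*Z**2 + Z**3

deg(f) = 3.
Substitute x = X/Z, y = Y/Z into f, then multiply by Z^3.
  monomial 1·x^3·y^0 ↦ 1·X^3·Y^0·Z^0.
  monomial -1·x^2·y^0 ↦ -1·X^2·Y^0·Z^1.
  monomial -1·x^1·y^2 ↦ -1·X^1·Y^2·Z^0.
  monomial -1·x^1·y^1 ↦ -1·X^1·Y^1·Z^1.
  monomial 3·x^0·y^3 ↦ 3·X^0·Y^3·Z^0.
  monomial 1·x^0·y^1 ↦ 1·X^0·Y^1·Z^2.
  monomial 1·x^0·y^0 ↦ 1·X^0·Y^0·Z^3.
Collecting: F(X, Y, Z) = X**3 - X**2*Z - X*Y**2 - X*Y*Z + 3*Y**3 + Y*Z**2 + Z**3.


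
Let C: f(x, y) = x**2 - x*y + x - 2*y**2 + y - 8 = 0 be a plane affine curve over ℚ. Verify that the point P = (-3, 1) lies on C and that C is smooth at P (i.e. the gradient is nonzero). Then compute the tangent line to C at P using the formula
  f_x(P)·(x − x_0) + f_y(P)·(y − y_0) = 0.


Tangent line at P: -6*x - 18 = 0.

Step 1: f(-3, 1) = 0, so P lies on C.
Step 2: partial derivatives
  f_x(x, y) = 2*x - y + 1, f_y(x, y) = -x - 4*y + 1.
  f_x(P) = -6, f_y(P) = 0 (gradient nonzero, so P is smooth).
Step 3: tangent line at P: -6·(x − -3) + 0·(y − 1) = 0.
Expanding: -6*x - 18 = 0.


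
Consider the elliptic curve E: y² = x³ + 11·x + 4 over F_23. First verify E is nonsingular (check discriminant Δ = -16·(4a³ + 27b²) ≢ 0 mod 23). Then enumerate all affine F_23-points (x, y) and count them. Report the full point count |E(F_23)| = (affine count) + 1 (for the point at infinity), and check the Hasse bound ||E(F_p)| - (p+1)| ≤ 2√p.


Affine points = {(0, 2), (0, 21), (1, 4), (1, 19), (3, 8), (3, 15), (5, 0), (8, 11), (8, 12), (9, 2), (9, 21), (12, 1), (12, 22), (14, 2), (14, 21), (15, 5), (15, 18), (18, 10), (18, 13), (20, 6), (20, 17)}; affine count = 21; |E(F_23)| = 22.

Discriminant check: Δ ∝ 4a³ + 27b² = 4·11³ + 27·4² = 4·1331 + 27·16 ≡ 6 (mod 23). Nonzero ⇒ E is nonsingular.
For each x ∈ F_23, compute rhs = x³ + 11·x + 4 mod 23, then count y ∈ F_23 with y² ≡ rhs.
  x = 0: rhs = 4, matching y values: 2, 21 (2 points).
  x = 1: rhs = 16, matching y values: 4, 19 (2 points).
  x = 2: rhs = 11, matching y values: none (0 points).
  x = 3: rhs = 18, matching y values: 8, 15 (2 points).
  x = 4: rhs = 20, matching y values: none (0 points).
  x = 5: rhs = 0, matching y values: 0 (1 points).
  x = 6: rhs = 10, matching y values: none (0 points).
  x = 7: rhs = 10, matching y values: none (0 points).
  x = 8: rhs = 6, matching y values: 11, 12 (2 points).
  x = 9: rhs = 4, matching y values: 2, 21 (2 points).
  x = 10: rhs = 10, matching y values: none (0 points).
  x = 11: rhs = 7, matching y values: none (0 points).
  x = 12: rhs = 1, matching y values: 1, 22 (2 points).
  x = 13: rhs = 21, matching y values: none (0 points).
  x = 14: rhs = 4, matching y values: 2, 21 (2 points).
  x = 15: rhs = 2, matching y values: 5, 18 (2 points).
  x = 16: rhs = 21, matching y values: none (0 points).
  x = 17: rhs = 21, matching y values: none (0 points).
  x = 18: rhs = 8, matching y values: 10, 13 (2 points).
  x = 19: rhs = 11, matching y values: none (0 points).
  x = 20: rhs = 13, matching y values: 6, 17 (2 points).
  x = 21: rhs = 20, matching y values: none (0 points).
  x = 22: rhs = 15, matching y values: none (0 points).
Total affine count: 21.
Full point count |E(F_23)| = 21 + 1 = 22.
Hasse bound: |22 − (23+1)| = |-2| = 2 ≤ 2√23 ≈ 9.5917 ✓.


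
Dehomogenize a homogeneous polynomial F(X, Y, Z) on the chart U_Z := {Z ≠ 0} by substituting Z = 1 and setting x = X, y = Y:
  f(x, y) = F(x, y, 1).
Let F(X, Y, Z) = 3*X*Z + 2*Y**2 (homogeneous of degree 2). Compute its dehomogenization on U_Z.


f(x, y) = 3*x + 2*y**2

On U_Z we set Z = 1. Each monomial c·X^i·Y^j·Z^k in F becomes c·x^i·y^j·1^k = c·x^i·y^j.
Substituting Z = 1: F(X, Y, 1) = 3*x + 2*y**2.
Note: deg(f) ≤ deg(F) = 2; strict inequality happens when F is divisible by Z (lost terms).


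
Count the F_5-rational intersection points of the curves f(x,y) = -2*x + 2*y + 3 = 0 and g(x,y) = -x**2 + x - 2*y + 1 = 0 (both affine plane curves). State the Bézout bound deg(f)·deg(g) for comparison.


Common zeros: ∅; count = 0; Bézout bound = 2.

deg(f) = 1, deg(g) = 2, so Bézout bound = 2.
Scan x ∈ F_5. For each x, list the y ∈ F_5 with f(x, y) ≡ 0 and those with g(x, y) ≡ 0 (mod 5); the common zeros in that column are the intersection.
  x = 0: f ≡ 0 at y ∈ {1}; g ≡ 0 at y ∈ {3}; common: ∅.
  x = 1: f ≡ 0 at y ∈ {2}; g ≡ 0 at y ∈ {3}; common: ∅.
  x = 2: f ≡ 0 at y ∈ {3}; g ≡ 0 at y ∈ {2}; common: ∅.
  x = 3: f ≡ 0 at y ∈ {4}; g ≡ 0 at y ∈ {0}; common: ∅.
  x = 4: f ≡ 0 at y ∈ {0}; g ≡ 0 at y ∈ {2}; common: ∅.
Collecting: common zeros = ∅, so the count is 0.
Comparison with the Bézout bound: 0 ≤ 2 = deg(f)·deg(g), as expected for curves with no common component (the affine F_5-count falls short of the bound because intersections may lie at infinity, over extension fields, or carry multiplicity).


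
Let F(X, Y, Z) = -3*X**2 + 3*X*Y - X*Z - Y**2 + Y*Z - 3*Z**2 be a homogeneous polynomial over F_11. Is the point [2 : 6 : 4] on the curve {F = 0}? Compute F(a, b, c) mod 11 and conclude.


F(2,6,4) ≡ 0 (mod 11); P is on the curve.

Evaluate F(2, 6, 4) term-by-term (mod 11).
  -3*X**2 ↦ -3·4·1·1 = -12
  3*X*Y ↦ 3·2·6·1 = 36
  -X*Z ↦ -1·2·1·4 = -8
  -Y**2 ↦ -1·1·36·1 = -36
  Y*Z ↦ 1·1·6·4 = 24
  -3*Z**2 ↦ -3·1·1·16 = -48
Sum: F(2, 6, 4) = (-12) + (36) + (-8) + (-36) + (24) + (-48) = -44.
Reducing mod 11: -44 ≡ 0 (mod 11).
Since F(a, b, c) ≡ 0 (mod 11), P lies on the curve.


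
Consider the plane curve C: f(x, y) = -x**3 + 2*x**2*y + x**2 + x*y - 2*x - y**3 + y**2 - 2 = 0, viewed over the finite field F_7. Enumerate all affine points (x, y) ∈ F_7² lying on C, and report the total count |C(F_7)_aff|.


Affine F_7-points: {(0, 6), (2, 1), (3, 5), (5, 0), (5, 3), (5, 5), (6, 2), (6, 4)}; count = 8.

For each of the 49 pairs (x, y) ∈ F_7², evaluate f(x, y) mod 7. Record the zeros.
  x = 0: [0↦5, 1↦5, 2↦1, 3↦1, 4↦6, 5↦3, 6↦0]  zeros at y ∈ {6}
  x = 1: [0↦3, 1↦6, 2↦5, 3↦1, 4↦2, 5↦2, 6↦2]  zeros at y ∈ ∅
  x = 2: [0↦4, 1↦0, 2↦6, 3↦2, 4↦3, 5↦3, 6↦3]  zeros at y ∈ {1}
  x = 3: [0↦2, 1↦2, 2↦5, 3↦5, 4↦3, 5↦0, 6↦4]  zeros at y ∈ {5}
  x = 4: [0↦5, 1↦6, 2↦3, 3↦4, 4↦3, 5↦1, 6↦6]  zeros at y ∈ ∅
  x = 5: [0↦0, 1↦6, 2↦1, 3↦0, 4↦4, 5↦0, 6↦3]  zeros at y ∈ {0, 3, 5}
  x = 6: [0↦2, 1↦3, 2↦0, 3↦1, 4↦0, 5↦5, 6↦3]  zeros at y ∈ {2, 4}
Collecting zeros: affine points = {(0, 6), (2, 1), (3, 5), (5, 0), (5, 3), (5, 5), (6, 2), (6, 4)}.
Total count |C(F_7)_aff| = 8.


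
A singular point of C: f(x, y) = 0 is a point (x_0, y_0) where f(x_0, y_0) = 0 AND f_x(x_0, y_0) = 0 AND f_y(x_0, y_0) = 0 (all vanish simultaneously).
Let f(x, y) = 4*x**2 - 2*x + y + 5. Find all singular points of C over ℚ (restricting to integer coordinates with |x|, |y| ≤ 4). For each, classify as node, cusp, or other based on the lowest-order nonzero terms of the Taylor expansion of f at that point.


No singular points in the scanned grid; C is smooth there.

Compute partial derivatives:
  f_x = 8*x - 2.
  f_y = 1.
f_y = 1 is a nonzero constant, so f_y never vanishes: no point (x, y) can satisfy f = f_x = f_y = 0. In particular no (x, y) ∈ {−4, ..., 4}² is singular; the curve is smooth.


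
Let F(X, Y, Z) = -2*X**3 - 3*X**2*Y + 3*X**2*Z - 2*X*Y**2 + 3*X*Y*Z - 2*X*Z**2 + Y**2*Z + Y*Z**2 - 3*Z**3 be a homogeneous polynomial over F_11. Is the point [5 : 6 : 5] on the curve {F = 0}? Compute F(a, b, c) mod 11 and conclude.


F(5,6,5) ≡ 9 (mod 11); P is NOT on the curve.

Evaluate F(5, 6, 5) term-by-term (mod 11).
  -2*X**3 ↦ -2·125·1·1 = -250
  -3*X**2*Y ↦ -3·25·6·1 = -450
  3*X**2*Z ↦ 3·25·1·5 = 375
  -2*X*Y**2 ↦ -2·5·36·1 = -360
  3*X*Y*Z ↦ 3·5·6·5 = 450
  -2*X*Z**2 ↦ -2·5·1·25 = -250
  Y**2*Z ↦ 1·1·36·5 = 180
  Y*Z**2 ↦ 1·1·6·25 = 150
  -3*Z**3 ↦ -3·1·1·125 = -375
Sum: F(5, 6, 5) = (-250) + (-450) + (375) + (-360) + (450) + (-250) + (180) + (150) + (-375) = -530.
Reducing mod 11: -530 ≡ 9 (mod 11).
Since F(a, b, c) ≡ 9 ≠ 0 (mod 11), P does NOT lie on the curve.


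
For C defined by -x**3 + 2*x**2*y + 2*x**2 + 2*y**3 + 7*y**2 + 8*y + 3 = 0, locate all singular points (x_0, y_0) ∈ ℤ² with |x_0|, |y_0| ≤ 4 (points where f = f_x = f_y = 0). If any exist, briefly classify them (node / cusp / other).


Singular points: {(0, -1)}; classification: cusp.

Compute partial derivatives:
  f_x = -3*x**2 + 4*x*y + 4*x.
  f_y = 2*x**2 + 6*y**2 + 14*y + 8.
Scan x_0 ∈ {−4, ..., 4}. For each x_0, f_y(x_0, y) is a polynomial in y; find its integer roots y ∈ {−4, ..., 4}, then test f_x and f at those candidates.
  x = -4: f_y(-4, y) = 6*y**2 + 14*y + 40; no integer root y with |y| ≤ 4.
  x = -3: f_y(-3, y) = 6*y**2 + 14*y + 26; no integer root y with |y| ≤ 4.
  x = -2: f_y(-2, y) = 6*y**2 + 14*y + 16; no integer root y with |y| ≤ 4.
  x = -1: f_y(-1, y) = 6*y**2 + 14*y + 10; no integer root y with |y| ≤ 4.
  x = 0: f_y(0, y) = 6*y**2 + 14*y + 8; vanishes at y ∈ {-1}. (0, -1): f_x = 0, f = 0 — SINGULAR.
  x = 1: f_y(1, y) = 6*y**2 + 14*y + 10; no integer root y with |y| ≤ 4.
  x = 2: f_y(2, y) = 6*y**2 + 14*y + 16; no integer root y with |y| ≤ 4.
  x = 3: f_y(3, y) = 6*y**2 + 14*y + 26; no integer root y with |y| ≤ 4.
  x = 4: f_y(4, y) = 6*y**2 + 14*y + 40; no integer root y with |y| ≤ 4.
Only singular point on the grid: (0, -1).
Classify: substitute x = 0 + u, y = -1 + v and expand: f = -u**3 + 2*u**2*v + 2*v**3 + v**2.
No constant or linear terms (consistent with a singular point). Quadratic part: v**2. Cubic part: -u**3 + 2*u**2*v + 2*v**3.
The quadratic part v**2 is a perfect square, so there is a single (double) tangent line v = 0, i.e. y = -1. Restricting the cubic part to that line (v = 0) leaves -u**3 ≠ 0, so f is not divisible by v and the branch is v² ≈ u**3 to lowest order — this is a cusp.
Classification: cusp.


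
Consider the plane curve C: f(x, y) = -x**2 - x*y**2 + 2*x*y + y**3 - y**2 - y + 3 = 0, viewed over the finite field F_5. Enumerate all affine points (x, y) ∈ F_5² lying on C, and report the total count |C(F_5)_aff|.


Affine F_5-points: {(0, 2), (2, 1), (3, 3), (4, 1), (4, 3)}; count = 5.

For each of the 25 pairs (x, y) ∈ F_5², evaluate f(x, y) mod 5. Record the zeros.
  x = 0: [0↦3, 1↦2, 2↦0, 3↦3, 4↦2]  zeros at y ∈ {2}
  x = 1: [0↦2, 1↦2, 2↦4, 3↦4, 4↦3]  zeros at y ∈ ∅
  x = 2: [0↦4, 1↦0, 2↦1, 3↦3, 4↦2]  zeros at y ∈ {1}
  x = 3: [0↦4, 1↦1, 2↦1, 3↦0, 4↦4]  zeros at y ∈ {3}
  x = 4: [0↦2, 1↦0, 2↦4, 3↦0, 4↦4]  zeros at y ∈ {1, 3}
Collecting zeros: affine points = {(0, 2), (2, 1), (3, 3), (4, 1), (4, 3)}.
Total count |C(F_5)_aff| = 5.


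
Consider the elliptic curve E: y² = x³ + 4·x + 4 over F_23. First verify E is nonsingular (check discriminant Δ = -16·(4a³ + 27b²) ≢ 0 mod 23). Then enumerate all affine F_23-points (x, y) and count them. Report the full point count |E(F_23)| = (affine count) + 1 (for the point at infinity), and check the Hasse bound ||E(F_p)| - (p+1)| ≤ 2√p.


Affine points = {(0, 2), (0, 21), (1, 3), (1, 20), (10, 3), (10, 20), (12, 3), (12, 20), (15, 9), (15, 14), (16, 1), (16, 22), (19, 4), (19, 19)}; affine count = 14; |E(F_23)| = 15.

Discriminant check: Δ ∝ 4a³ + 27b² = 4·4³ + 27·4² = 4·64 + 27·16 ≡ 21 (mod 23). Nonzero ⇒ E is nonsingular.
For each x ∈ F_23, compute rhs = x³ + 4·x + 4 mod 23, then count y ∈ F_23 with y² ≡ rhs.
  x = 0: rhs = 4, matching y values: 2, 21 (2 points).
  x = 1: rhs = 9, matching y values: 3, 20 (2 points).
  x = 2: rhs = 20, matching y values: none (0 points).
  x = 3: rhs = 20, matching y values: none (0 points).
  x = 4: rhs = 15, matching y values: none (0 points).
  x = 5: rhs = 11, matching y values: none (0 points).
  x = 6: rhs = 14, matching y values: none (0 points).
  x = 7: rhs = 7, matching y values: none (0 points).
  x = 8: rhs = 19, matching y values: none (0 points).
  x = 9: rhs = 10, matching y values: none (0 points).
  x = 10: rhs = 9, matching y values: 3, 20 (2 points).
  x = 11: rhs = 22, matching y values: none (0 points).
  x = 12: rhs = 9, matching y values: 3, 20 (2 points).
  x = 13: rhs = 22, matching y values: none (0 points).
  x = 14: rhs = 21, matching y values: none (0 points).
  x = 15: rhs = 12, matching y values: 9, 14 (2 points).
  x = 16: rhs = 1, matching y values: 1, 22 (2 points).
  x = 17: rhs = 17, matching y values: none (0 points).
  x = 18: rhs = 20, matching y values: none (0 points).
  x = 19: rhs = 16, matching y values: 4, 19 (2 points).
  x = 20: rhs = 11, matching y values: none (0 points).
  x = 21: rhs = 11, matching y values: none (0 points).
  x = 22: rhs = 22, matching y values: none (0 points).
Total affine count: 14.
Full point count |E(F_23)| = 14 + 1 = 15.
Hasse bound: |15 − (23+1)| = |-9| = 9 ≤ 2√23 ≈ 9.5917 ✓.


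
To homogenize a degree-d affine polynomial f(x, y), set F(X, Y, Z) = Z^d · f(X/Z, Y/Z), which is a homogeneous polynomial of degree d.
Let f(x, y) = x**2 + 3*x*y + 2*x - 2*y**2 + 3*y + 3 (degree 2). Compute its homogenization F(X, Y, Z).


F(X, Y, Z) = X**2 + 3*X*Y + 2*X*Z - 2*Y**2 + 3*Y*Z + 3*Z**2

deg(f) = 2.
Substitute x = X/Z, y = Y/Z into f, then multiply by Z^2.
  monomial 1·x^2·y^0 ↦ 1·X^2·Y^0·Z^0.
  monomial 3·x^1·y^1 ↦ 3·X^1·Y^1·Z^0.
  monomial 2·x^1·y^0 ↦ 2·X^1·Y^0·Z^1.
  monomial -2·x^0·y^2 ↦ -2·X^0·Y^2·Z^0.
  monomial 3·x^0·y^1 ↦ 3·X^0·Y^1·Z^1.
  monomial 3·x^0·y^0 ↦ 3·X^0·Y^0·Z^2.
Collecting: F(X, Y, Z) = X**2 + 3*X*Y + 2*X*Z - 2*Y**2 + 3*Y*Z + 3*Z**2.


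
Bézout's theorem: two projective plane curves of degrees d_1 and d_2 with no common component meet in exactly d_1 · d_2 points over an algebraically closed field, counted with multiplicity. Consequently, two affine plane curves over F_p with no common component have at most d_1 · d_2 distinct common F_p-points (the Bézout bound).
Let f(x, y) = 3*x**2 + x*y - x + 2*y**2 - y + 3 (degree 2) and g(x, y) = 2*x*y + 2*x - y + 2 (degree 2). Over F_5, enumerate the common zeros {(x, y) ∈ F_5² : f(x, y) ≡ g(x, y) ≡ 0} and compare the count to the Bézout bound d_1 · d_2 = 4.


Common zeros: ∅; count = 0; Bézout bound = 4.

deg(f) = 2, deg(g) = 2, so Bézout bound = 4.
Scan x ∈ F_5. For each x, list the y ∈ F_5 with f(x, y) ≡ 0 and those with g(x, y) ≡ 0 (mod 5); the common zeros in that column are the intersection.
  x = 0: f ≡ 0 at y ∈ ∅; g ≡ 0 at y ∈ {2}; common: ∅.
  x = 1: f ≡ 0 at y ∈ {0}; g ≡ 0 at y ∈ {1}; common: ∅.
  x = 2: f ≡ 0 at y ∈ ∅; g ≡ 0 at y ∈ {3}; common: ∅.
  x = 3: f ≡ 0 at y ∈ ∅; g ≡ 0 at y ∈ ∅; common: ∅.
  x = 4: f ≡ 0 at y ∈ ∅; g ≡ 0 at y ∈ {0}; common: ∅.
Collecting: common zeros = ∅, so the count is 0.
Comparison with the Bézout bound: 0 ≤ 4 = deg(f)·deg(g), as expected for curves with no common component (the affine F_5-count falls short of the bound because intersections may lie at infinity, over extension fields, or carry multiplicity).


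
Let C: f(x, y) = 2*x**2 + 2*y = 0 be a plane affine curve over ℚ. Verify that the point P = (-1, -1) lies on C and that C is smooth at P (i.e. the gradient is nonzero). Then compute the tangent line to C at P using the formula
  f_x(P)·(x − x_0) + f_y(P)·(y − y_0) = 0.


Tangent line at P: -4*x + 2*y - 2 = 0.

Step 1: f(-1, -1) = 0, so P lies on C.
Step 2: partial derivatives
  f_x(x, y) = 4*x, f_y(x, y) = 2.
  f_x(P) = -4, f_y(P) = 2 (gradient nonzero, so P is smooth).
Step 3: tangent line at P: -4·(x − -1) + 2·(y − -1) = 0.
Expanding: -4*x + 2*y - 2 = 0.


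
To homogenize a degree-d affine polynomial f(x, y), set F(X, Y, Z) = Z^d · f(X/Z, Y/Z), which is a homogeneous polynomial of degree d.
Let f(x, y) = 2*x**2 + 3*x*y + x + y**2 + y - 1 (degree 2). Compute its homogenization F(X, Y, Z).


F(X, Y, Z) = 2*X**2 + 3*X*Y + X*Z + Y**2 + Y*Z - Z**2

deg(f) = 2.
Substitute x = X/Z, y = Y/Z into f, then multiply by Z^2.
  monomial 2·x^2·y^0 ↦ 2·X^2·Y^0·Z^0.
  monomial 3·x^1·y^1 ↦ 3·X^1·Y^1·Z^0.
  monomial 1·x^1·y^0 ↦ 1·X^1·Y^0·Z^1.
  monomial 1·x^0·y^2 ↦ 1·X^0·Y^2·Z^0.
  monomial 1·x^0·y^1 ↦ 1·X^0·Y^1·Z^1.
  monomial -1·x^0·y^0 ↦ -1·X^0·Y^0·Z^2.
Collecting: F(X, Y, Z) = 2*X**2 + 3*X*Y + X*Z + Y**2 + Y*Z - Z**2.


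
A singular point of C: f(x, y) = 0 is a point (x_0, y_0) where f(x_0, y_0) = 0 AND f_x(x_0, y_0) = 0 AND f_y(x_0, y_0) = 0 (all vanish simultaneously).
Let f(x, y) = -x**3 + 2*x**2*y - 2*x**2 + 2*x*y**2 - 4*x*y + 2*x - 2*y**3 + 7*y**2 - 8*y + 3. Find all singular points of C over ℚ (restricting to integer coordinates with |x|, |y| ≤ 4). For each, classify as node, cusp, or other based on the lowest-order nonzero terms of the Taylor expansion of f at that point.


Singular points: {(0, 1)}; classification: cusp.

Compute partial derivatives:
  f_x = -3*x**2 + 4*x*y - 4*x + 2*y**2 - 4*y + 2.
  f_y = 2*x**2 + 4*x*y - 4*x - 6*y**2 + 14*y - 8.
Scan x_0 ∈ {−4, ..., 4}. For each x_0, f_y(x_0, y) is a polynomial in y; find its integer roots y ∈ {−4, ..., 4}, then test f_x and f at those candidates.
  x = -4: f_y(-4, y) = -6*y**2 - 2*y + 40; no integer root y with |y| ≤ 4.
  x = -3: f_y(-3, y) = -6*y**2 + 2*y + 22; no integer root y with |y| ≤ 4.
  x = -2: f_y(-2, y) = -6*y**2 + 6*y + 8; no integer root y with |y| ≤ 4.
  x = -1: f_y(-1, y) = -6*y**2 + 10*y - 2; no integer root y with |y| ≤ 4.
  x = 0: f_y(0, y) = -6*y**2 + 14*y - 8; vanishes at y ∈ {1}. (0, 1): f_x = 0, f = 0 — SINGULAR.
  x = 1: f_y(1, y) = -6*y**2 + 18*y - 10; no integer root y with |y| ≤ 4.
  x = 2: f_y(2, y) = -6*y**2 + 22*y - 8; no integer root y with |y| ≤ 4.
  x = 3: f_y(3, y) = -6*y**2 + 26*y - 2; no integer root y with |y| ≤ 4.
  x = 4: f_y(4, y) = -6*y**2 + 30*y + 8; no integer root y with |y| ≤ 4.
Only singular point on the grid: (0, 1).
Classify: substitute x = 0 + u, y = 1 + v and expand: f = -u**3 + 2*u**2*v + 2*u*v**2 - 2*v**3 + v**2.
No constant or linear terms (consistent with a singular point). Quadratic part: v**2. Cubic part: -u**3 + 2*u**2*v + 2*u*v**2 - 2*v**3.
The quadratic part v**2 is a perfect square, so there is a single (double) tangent line v = 0, i.e. y = 1. Restricting the cubic part to that line (v = 0) leaves -u**3 ≠ 0, so f is not divisible by v and the branch is v² ≈ u**3 to lowest order — this is a cusp.
Classification: cusp.


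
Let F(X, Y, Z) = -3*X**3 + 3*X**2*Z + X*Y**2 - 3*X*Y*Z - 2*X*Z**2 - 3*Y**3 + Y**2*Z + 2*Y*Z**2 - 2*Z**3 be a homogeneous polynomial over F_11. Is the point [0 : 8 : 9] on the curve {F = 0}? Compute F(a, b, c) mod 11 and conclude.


F(0,8,9) ≡ 0 (mod 11); P is on the curve.

Evaluate F(0, 8, 9) term-by-term (mod 11).
  -3*X**3 ↦ -3·0·1·1 = 0
  3*X**2*Z ↦ 3·0·1·9 = 0
  X*Y**2 ↦ 1·0·64·1 = 0
  -3*X*Y*Z ↦ -3·0·8·9 = 0
  -2*X*Z**2 ↦ -2·0·1·81 = 0
  -3*Y**3 ↦ -3·1·512·1 = -1536
  Y**2*Z ↦ 1·1·64·9 = 576
  2*Y*Z**2 ↦ 2·1·8·81 = 1296
  -2*Z**3 ↦ -2·1·1·729 = -1458
Sum: F(0, 8, 9) = (0) + (0) + (0) + (0) + (0) + (-1536) + (576) + (1296) + (-1458) = -1122.
Reducing mod 11: -1122 ≡ 0 (mod 11).
Since F(a, b, c) ≡ 0 (mod 11), P lies on the curve.


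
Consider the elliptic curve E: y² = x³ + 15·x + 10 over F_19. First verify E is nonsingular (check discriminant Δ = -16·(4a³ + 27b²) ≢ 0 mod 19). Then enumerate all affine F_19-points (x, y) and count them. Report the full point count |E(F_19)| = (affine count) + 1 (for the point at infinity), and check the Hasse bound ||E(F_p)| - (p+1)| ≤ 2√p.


Affine points = {(1, 8), (1, 11), (3, 5), (3, 14), (4, 1), (4, 18), (5, 1), (5, 18), (9, 0), (10, 1), (10, 18), (11, 9), (11, 10), (14, 0), (15, 0)}; affine count = 15; |E(F_19)| = 16.

Discriminant check: Δ ∝ 4a³ + 27b² = 4·15³ + 27·10² = 4·3375 + 27·100 ≡ 12 (mod 19). Nonzero ⇒ E is nonsingular.
For each x ∈ F_19, compute rhs = x³ + 15·x + 10 mod 19, then count y ∈ F_19 with y² ≡ rhs.
  x = 0: rhs = 10, matching y values: none (0 points).
  x = 1: rhs = 7, matching y values: 8, 11 (2 points).
  x = 2: rhs = 10, matching y values: none (0 points).
  x = 3: rhs = 6, matching y values: 5, 14 (2 points).
  x = 4: rhs = 1, matching y values: 1, 18 (2 points).
  x = 5: rhs = 1, matching y values: 1, 18 (2 points).
  x = 6: rhs = 12, matching y values: none (0 points).
  x = 7: rhs = 2, matching y values: none (0 points).
  x = 8: rhs = 15, matching y values: none (0 points).
  x = 9: rhs = 0, matching y values: 0 (1 points).
  x = 10: rhs = 1, matching y values: 1, 18 (2 points).
  x = 11: rhs = 5, matching y values: 9, 10 (2 points).
  x = 12: rhs = 18, matching y values: none (0 points).
  x = 13: rhs = 8, matching y values: none (0 points).
  x = 14: rhs = 0, matching y values: 0 (1 points).
  x = 15: rhs = 0, matching y values: 0 (1 points).
  x = 16: rhs = 14, matching y values: none (0 points).
  x = 17: rhs = 10, matching y values: none (0 points).
  x = 18: rhs = 13, matching y values: none (0 points).
Total affine count: 15.
Full point count |E(F_19)| = 15 + 1 = 16.
Hasse bound: |16 − (19+1)| = |-4| = 4 ≤ 2√19 ≈ 8.7178 ✓.


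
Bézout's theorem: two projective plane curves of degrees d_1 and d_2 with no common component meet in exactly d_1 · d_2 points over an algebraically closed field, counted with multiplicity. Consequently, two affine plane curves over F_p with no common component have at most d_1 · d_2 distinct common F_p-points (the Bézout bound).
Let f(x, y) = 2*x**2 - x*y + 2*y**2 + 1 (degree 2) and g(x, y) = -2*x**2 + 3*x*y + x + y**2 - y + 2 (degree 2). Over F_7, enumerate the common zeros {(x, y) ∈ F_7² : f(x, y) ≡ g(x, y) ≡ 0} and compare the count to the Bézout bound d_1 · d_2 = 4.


Common zeros: {(3, 2)}; count = 1; Bézout bound = 4.

deg(f) = 2, deg(g) = 2, so Bézout bound = 4.
Scan x ∈ F_7. For each x, list the y ∈ F_7 with f(x, y) ≡ 0 and those with g(x, y) ≡ 0 (mod 7); the common zeros in that column are the intersection.
  x = 0: f ≡ 0 at y ∈ ∅; g ≡ 0 at y ∈ {4}; common: ∅.
  x = 1: f ≡ 0 at y ∈ ∅; g ≡ 0 at y ∈ {6}; common: ∅.
  x = 2: f ≡ 0 at y ∈ {3, 5}; g ≡ 0 at y ∈ ∅; common: ∅.
  x = 3: f ≡ 0 at y ∈ {2, 3}; g ≡ 0 at y ∈ {2, 4}; common: {2}.
  x = 4: f ≡ 0 at y ∈ {4, 5}; g ≡ 0 at y ∈ {1, 2}; common: ∅.
  x = 5: f ≡ 0 at y ∈ {2, 4}; g ≡ 0 at y ∈ {1, 6}; common: ∅.
  x = 6: f ≡ 0 at y ∈ ∅; g ≡ 0 at y ∈ ∅; common: ∅.
Collecting: common zeros = {(3, 2)}, so the count is 1.
Comparison with the Bézout bound: 1 ≤ 4 = deg(f)·deg(g), as expected for curves with no common component (the affine F_7-count falls short of the bound because intersections may lie at infinity, over extension fields, or carry multiplicity).


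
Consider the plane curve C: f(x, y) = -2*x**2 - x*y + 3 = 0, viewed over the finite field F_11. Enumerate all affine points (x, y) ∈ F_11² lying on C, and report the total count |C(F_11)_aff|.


Affine F_11-points: {(1, 1), (2, 3), (3, 6), (4, 1), (5, 6), (6, 5), (7, 10), (8, 5), (9, 8), (10, 10)}; count = 10.

For each of the 121 pairs (x, y) ∈ F_11², evaluate f(x, y) mod 11. Record the zeros.
  x = 0: [0↦3, 1↦3, 2↦3, 3↦3, 4↦3, 5↦3, 6↦3, 7↦3, 8↦3, 9↦3, 10↦3]  zeros at y ∈ ∅
  x = 1: [0↦1, 1↦0, 2↦10, 3↦9, 4↦8, 5↦7, 6↦6, 7↦5, 8↦4, 9↦3, 10↦2]  zeros at y ∈ {1}
  x = 2: [0↦6, 1↦4, 2↦2, 3↦0, 4↦9, 5↦7, 6↦5, 7↦3, 8↦1, 9↦10, 10↦8]  zeros at y ∈ {3}
  x = 3: [0↦7, 1↦4, 2↦1, 3↦9, 4↦6, 5↦3, 6↦0, 7↦8, 8↦5, 9↦2, 10↦10]  zeros at y ∈ {6}
  x = 4: [0↦4, 1↦0, 2↦7, 3↦3, 4↦10, 5↦6, 6↦2, 7↦9, 8↦5, 9↦1, 10↦8]  zeros at y ∈ {1}
  x = 5: [0↦8, 1↦3, 2↦9, 3↦4, 4↦10, 5↦5, 6↦0, 7↦6, 8↦1, 9↦7, 10↦2]  zeros at y ∈ {6}
  x = 6: [0↦8, 1↦2, 2↦7, 3↦1, 4↦6, 5↦0, 6↦5, 7↦10, 8↦4, 9↦9, 10↦3]  zeros at y ∈ {5}
  x = 7: [0↦4, 1↦8, 2↦1, 3↦5, 4↦9, 5↦2, 6↦6, 7↦10, 8↦3, 9↦7, 10↦0]  zeros at y ∈ {10}
  x = 8: [0↦7, 1↦10, 2↦2, 3↦5, 4↦8, 5↦0, 6↦3, 7↦6, 8↦9, 9↦1, 10↦4]  zeros at y ∈ {5}
  x = 9: [0↦6, 1↦8, 2↦10, 3↦1, 4↦3, 5↦5, 6↦7, 7↦9, 8↦0, 9↦2, 10↦4]  zeros at y ∈ {8}
  x = 10: [0↦1, 1↦2, 2↦3, 3↦4, 4↦5, 5↦6, 6↦7, 7↦8, 8↦9, 9↦10, 10↦0]  zeros at y ∈ {10}
Collecting zeros: affine points = {(1, 1), (2, 3), (3, 6), (4, 1), (5, 6), (6, 5), (7, 10), (8, 5), (9, 8), (10, 10)}.
Total count |C(F_11)_aff| = 10.


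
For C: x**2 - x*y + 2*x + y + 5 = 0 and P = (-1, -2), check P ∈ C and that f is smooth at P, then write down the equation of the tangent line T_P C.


Tangent line at P: 2*x + 2*y + 6 = 0.

Step 1: f(-1, -2) = 0, so P lies on C.
Step 2: partial derivatives
  f_x(x, y) = 2*x - y + 2, f_y(x, y) = 1 - x.
  f_x(P) = 2, f_y(P) = 2 (gradient nonzero, so P is smooth).
Step 3: tangent line at P: 2·(x − -1) + 2·(y − -2) = 0.
Expanding: 2*x + 2*y + 6 = 0.


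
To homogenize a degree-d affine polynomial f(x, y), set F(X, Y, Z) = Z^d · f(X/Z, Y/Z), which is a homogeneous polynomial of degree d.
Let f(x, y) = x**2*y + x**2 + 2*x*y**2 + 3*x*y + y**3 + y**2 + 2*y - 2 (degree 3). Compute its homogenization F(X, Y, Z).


F(X, Y, Z) = X**2*Y + X**2*Z + 2*X*Y**2 + 3*X*Y*Z + Y**3 + Y**2*Z + 2*Y*Z**2 - 2*Z**3

deg(f) = 3.
Substitute x = X/Z, y = Y/Z into f, then multiply by Z^3.
  monomial 1·x^2·y^1 ↦ 1·X^2·Y^1·Z^0.
  monomial 1·x^2·y^0 ↦ 1·X^2·Y^0·Z^1.
  monomial 2·x^1·y^2 ↦ 2·X^1·Y^2·Z^0.
  monomial 3·x^1·y^1 ↦ 3·X^1·Y^1·Z^1.
  monomial 1·x^0·y^3 ↦ 1·X^0·Y^3·Z^0.
  monomial 1·x^0·y^2 ↦ 1·X^0·Y^2·Z^1.
  monomial 2·x^0·y^1 ↦ 2·X^0·Y^1·Z^2.
  monomial -2·x^0·y^0 ↦ -2·X^0·Y^0·Z^3.
Collecting: F(X, Y, Z) = X**2*Y + X**2*Z + 2*X*Y**2 + 3*X*Y*Z + Y**3 + Y**2*Z + 2*Y*Z**2 - 2*Z**3.


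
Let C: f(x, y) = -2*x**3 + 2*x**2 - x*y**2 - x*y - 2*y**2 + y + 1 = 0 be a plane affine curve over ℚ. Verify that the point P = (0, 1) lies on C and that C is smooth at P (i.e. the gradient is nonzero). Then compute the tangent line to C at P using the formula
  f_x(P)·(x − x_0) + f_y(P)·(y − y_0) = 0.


Tangent line at P: -2*x - 3*y + 3 = 0.

Step 1: f(0, 1) = 0, so P lies on C.
Step 2: partial derivatives
  f_x(x, y) = -6*x**2 + 4*x - y**2 - y, f_y(x, y) = -2*x*y - x - 4*y + 1.
  f_x(P) = -2, f_y(P) = -3 (gradient nonzero, so P is smooth).
Step 3: tangent line at P: -2·(x − 0) + -3·(y − 1) = 0.
Expanding: -2*x - 3*y + 3 = 0.


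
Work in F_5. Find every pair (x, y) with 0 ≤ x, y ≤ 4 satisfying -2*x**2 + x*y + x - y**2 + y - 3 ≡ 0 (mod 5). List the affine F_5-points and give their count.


Affine F_5-points: {(0, 2), (0, 4), (3, 1), (3, 3), (4, 2), (4, 3)}; count = 6.

For each of the 25 pairs (x, y) ∈ F_5², evaluate f(x, y) mod 5. Record the zeros.
  x = 0: [0↦2, 1↦2, 2↦0, 3↦1, 4↦0]  zeros at y ∈ {2, 4}
  x = 1: [0↦1, 1↦2, 2↦1, 3↦3, 4↦3]  zeros at y ∈ ∅
  x = 2: [0↦1, 1↦3, 2↦3, 3↦1, 4↦2]  zeros at y ∈ ∅
  x = 3: [0↦2, 1↦0, 2↦1, 3↦0, 4↦2]  zeros at y ∈ {1, 3}
  x = 4: [0↦4, 1↦3, 2↦0, 3↦0, 4↦3]  zeros at y ∈ {2, 3}
Collecting zeros: affine points = {(0, 2), (0, 4), (3, 1), (3, 3), (4, 2), (4, 3)}.
Total count |C(F_5)_aff| = 6.


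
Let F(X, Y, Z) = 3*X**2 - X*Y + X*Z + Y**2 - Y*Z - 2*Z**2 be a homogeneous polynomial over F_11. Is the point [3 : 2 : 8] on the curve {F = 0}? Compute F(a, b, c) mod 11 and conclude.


F(3,2,8) ≡ 4 (mod 11); P is NOT on the curve.

Evaluate F(3, 2, 8) term-by-term (mod 11).
  3*X**2 ↦ 3·9·1·1 = 27
  -X*Y ↦ -1·3·2·1 = -6
  X*Z ↦ 1·3·1·8 = 24
  Y**2 ↦ 1·1·4·1 = 4
  -Y*Z ↦ -1·1·2·8 = -16
  -2*Z**2 ↦ -2·1·1·64 = -128
Sum: F(3, 2, 8) = (27) + (-6) + (24) + (4) + (-16) + (-128) = -95.
Reducing mod 11: -95 ≡ 4 (mod 11).
Since F(a, b, c) ≡ 4 ≠ 0 (mod 11), P does NOT lie on the curve.


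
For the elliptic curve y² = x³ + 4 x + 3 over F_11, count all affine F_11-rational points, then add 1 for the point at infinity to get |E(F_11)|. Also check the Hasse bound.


Affine points = {(0, 5), (0, 6), (3, 3), (3, 8), (5, 4), (5, 7), (6, 1), (6, 10), (7, 0), (9, 3), (9, 8), (10, 3), (10, 8)}; affine count = 13; |E(F_11)| = 14.

Discriminant check: Δ ∝ 4a³ + 27b² = 4·4³ + 27·3² = 4·64 + 27·9 ≡ 4 (mod 11). Nonzero ⇒ E is nonsingular.
For each x ∈ F_11, compute rhs = x³ + 4·x + 3 mod 11, then count y ∈ F_11 with y² ≡ rhs.
  x = 0: rhs = 3, matching y values: 5, 6 (2 points).
  x = 1: rhs = 8, matching y values: none (0 points).
  x = 2: rhs = 8, matching y values: none (0 points).
  x = 3: rhs = 9, matching y values: 3, 8 (2 points).
  x = 4: rhs = 6, matching y values: none (0 points).
  x = 5: rhs = 5, matching y values: 4, 7 (2 points).
  x = 6: rhs = 1, matching y values: 1, 10 (2 points).
  x = 7: rhs = 0, matching y values: 0 (1 points).
  x = 8: rhs = 8, matching y values: none (0 points).
  x = 9: rhs = 9, matching y values: 3, 8 (2 points).
  x = 10: rhs = 9, matching y values: 3, 8 (2 points).
Total affine count: 13.
Full point count |E(F_11)| = 13 + 1 = 14.
Hasse bound: |14 − (11+1)| = |2| = 2 ≤ 2√11 ≈ 6.6332 ✓.


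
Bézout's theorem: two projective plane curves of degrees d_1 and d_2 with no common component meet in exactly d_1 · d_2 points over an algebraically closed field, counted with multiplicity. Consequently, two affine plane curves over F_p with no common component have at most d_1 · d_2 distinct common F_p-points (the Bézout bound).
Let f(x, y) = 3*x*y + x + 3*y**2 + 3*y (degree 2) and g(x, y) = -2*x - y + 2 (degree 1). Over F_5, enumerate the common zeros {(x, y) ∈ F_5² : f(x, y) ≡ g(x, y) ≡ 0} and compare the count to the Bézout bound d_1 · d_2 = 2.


Common zeros: ∅; count = 0; Bézout bound = 2.

deg(f) = 2, deg(g) = 1, so Bézout bound = 2.
Scan x ∈ F_5. For each x, list the y ∈ F_5 with f(x, y) ≡ 0 and those with g(x, y) ≡ 0 (mod 5); the common zeros in that column are the intersection.
  x = 0: f ≡ 0 at y ∈ {0, 4}; g ≡ 0 at y ∈ {2}; common: ∅.
  x = 1: f ≡ 0 at y ∈ {1, 2}; g ≡ 0 at y ∈ {0}; common: ∅.
  x = 2: f ≡ 0 at y ∈ ∅; g ≡ 0 at y ∈ {3}; common: ∅.
  x = 3: f ≡ 0 at y ∈ ∅; g ≡ 0 at y ∈ {1}; common: ∅.
  x = 4: f ≡ 0 at y ∈ ∅; g ≡ 0 at y ∈ {4}; common: ∅.
Collecting: common zeros = ∅, so the count is 0.
Comparison with the Bézout bound: 0 ≤ 2 = deg(f)·deg(g), as expected for curves with no common component (the affine F_5-count falls short of the bound because intersections may lie at infinity, over extension fields, or carry multiplicity).


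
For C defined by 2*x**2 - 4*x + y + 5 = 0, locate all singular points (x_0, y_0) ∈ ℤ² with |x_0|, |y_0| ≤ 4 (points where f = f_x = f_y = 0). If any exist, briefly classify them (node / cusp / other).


No singular points in the scanned grid; C is smooth there.

Compute partial derivatives:
  f_x = 4*x - 4.
  f_y = 1.
f_y = 1 is a nonzero constant, so f_y never vanishes: no point (x, y) can satisfy f = f_x = f_y = 0. In particular no (x, y) ∈ {−4, ..., 4}² is singular; the curve is smooth.


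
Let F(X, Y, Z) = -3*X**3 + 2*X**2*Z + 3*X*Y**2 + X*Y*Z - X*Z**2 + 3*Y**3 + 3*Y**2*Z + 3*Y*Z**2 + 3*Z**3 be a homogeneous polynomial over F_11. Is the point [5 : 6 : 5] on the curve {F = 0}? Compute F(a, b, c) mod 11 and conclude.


F(5,6,5) ≡ 0 (mod 11); P is on the curve.

Evaluate F(5, 6, 5) term-by-term (mod 11).
  -3*X**3 ↦ -3·125·1·1 = -375
  2*X**2*Z ↦ 2·25·1·5 = 250
  3*X*Y**2 ↦ 3·5·36·1 = 540
  X*Y*Z ↦ 1·5·6·5 = 150
  -X*Z**2 ↦ -1·5·1·25 = -125
  3*Y**3 ↦ 3·1·216·1 = 648
  3*Y**2*Z ↦ 3·1·36·5 = 540
  3*Y*Z**2 ↦ 3·1·6·25 = 450
  3*Z**3 ↦ 3·1·1·125 = 375
Sum: F(5, 6, 5) = (-375) + (250) + (540) + (150) + (-125) + (648) + (540) + (450) + (375) = 2453.
Reducing mod 11: 2453 ≡ 0 (mod 11).
Since F(a, b, c) ≡ 0 (mod 11), P lies on the curve.


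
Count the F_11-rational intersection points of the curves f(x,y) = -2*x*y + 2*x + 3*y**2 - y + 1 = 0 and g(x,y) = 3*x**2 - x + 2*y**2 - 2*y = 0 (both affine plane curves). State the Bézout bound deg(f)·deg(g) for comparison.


Common zeros: ∅; count = 0; Bézout bound = 4.

deg(f) = 2, deg(g) = 2, so Bézout bound = 4.
Scan x ∈ F_11. For each x, list the y ∈ F_11 with f(x, y) ≡ 0 and those with g(x, y) ≡ 0 (mod 11); the common zeros in that column are the intersection.
  x = 0: f ≡ 0 at y ∈ {2}; g ≡ 0 at y ∈ {0, 1}; common: ∅.
  x = 1: f ≡ 0 at y ∈ ∅; g ≡ 0 at y ∈ ∅; common: ∅.
  x = 2: f ≡ 0 at y ∈ {4, 5}; g ≡ 0 at y ∈ {3, 9}; common: ∅.
  x = 3: f ≡ 0 at y ∈ {8, 9}; g ≡ 0 at y ∈ ∅; common: ∅.
  x = 4: f ≡ 0 at y ∈ ∅; g ≡ 0 at y ∈ {0, 1}; common: ∅.
  x = 5: f ≡ 0 at y ∈ {0}; g ≡ 0 at y ∈ {5, 7}; common: ∅.
  x = 6: f ≡ 0 at y ∈ ∅; g ≡ 0 at y ∈ ∅; common: ∅.
  x = 7: f ≡ 0 at y ∈ {6, 10}; g ≡ 0 at y ∈ ∅; common: ∅.
  x = 8: f ≡ 0 at y ∈ ∅; g ≡ 0 at y ∈ ∅; common: ∅.
  x = 9: f ≡ 0 at y ∈ {3, 7}; g ≡ 0 at y ∈ ∅; common: ∅.
  x = 10: f ≡ 0 at y ∈ ∅; g ≡ 0 at y ∈ {5, 7}; common: ∅.
Collecting: common zeros = ∅, so the count is 0.
Comparison with the Bézout bound: 0 ≤ 4 = deg(f)·deg(g), as expected for curves with no common component (the affine F_11-count falls short of the bound because intersections may lie at infinity, over extension fields, or carry multiplicity).


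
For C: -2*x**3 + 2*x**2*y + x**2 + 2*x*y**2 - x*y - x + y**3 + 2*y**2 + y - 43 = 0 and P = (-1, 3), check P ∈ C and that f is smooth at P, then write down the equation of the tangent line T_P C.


Tangent line at P: -6*x + 31*y - 99 = 0.

Step 1: f(-1, 3) = 0, so P lies on C.
Step 2: partial derivatives
  f_x(x, y) = -6*x**2 + 4*x*y + 2*x + 2*y**2 - y - 1, f_y(x, y) = 2*x**2 + 4*x*y - x + 3*y**2 + 4*y + 1.
  f_x(P) = -6, f_y(P) = 31 (gradient nonzero, so P is smooth).
Step 3: tangent line at P: -6·(x − -1) + 31·(y − 3) = 0.
Expanding: -6*x + 31*y - 99 = 0.


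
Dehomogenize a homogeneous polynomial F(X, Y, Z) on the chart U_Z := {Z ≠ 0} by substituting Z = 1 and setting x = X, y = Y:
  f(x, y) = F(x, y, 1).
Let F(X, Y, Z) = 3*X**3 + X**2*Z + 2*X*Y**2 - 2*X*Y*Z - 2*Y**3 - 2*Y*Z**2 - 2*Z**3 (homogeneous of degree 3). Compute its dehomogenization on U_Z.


f(x, y) = 3*x**3 + x**2 + 2*x*y**2 - 2*x*y - 2*y**3 - 2*y - 2

On U_Z we set Z = 1. Each monomial c·X^i·Y^j·Z^k in F becomes c·x^i·y^j·1^k = c·x^i·y^j.
Substituting Z = 1: F(X, Y, 1) = 3*x**3 + x**2 + 2*x*y**2 - 2*x*y - 2*y**3 - 2*y - 2.
Note: deg(f) ≤ deg(F) = 3; strict inequality happens when F is divisible by Z (lost terms).


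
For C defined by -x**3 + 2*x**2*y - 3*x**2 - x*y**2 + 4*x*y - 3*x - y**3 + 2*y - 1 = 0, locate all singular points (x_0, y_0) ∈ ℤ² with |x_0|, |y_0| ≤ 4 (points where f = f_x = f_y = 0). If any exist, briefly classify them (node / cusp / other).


Singular points: {(-1, 0)}; classification: cusp.

Compute partial derivatives:
  f_x = -3*x**2 + 4*x*y - 6*x - y**2 + 4*y - 3.
  f_y = 2*x**2 - 2*x*y + 4*x - 3*y**2 + 2.
Scan x_0 ∈ {−4, ..., 4}. For each x_0, f_y(x_0, y) is a polynomial in y; find its integer roots y ∈ {−4, ..., 4}, then test f_x and f at those candidates.
  x = -4: f_y(-4, y) = -3*y**2 + 8*y + 18; no integer root y with |y| ≤ 4.
  x = -3: f_y(-3, y) = -3*y**2 + 6*y + 8; no integer root y with |y| ≤ 4.
  x = -2: f_y(-2, y) = -3*y**2 + 4*y + 2; no integer root y with |y| ≤ 4.
  x = -1: f_y(-1, y) = -3*y**2 + 2*y; vanishes at y ∈ {0}. (-1, 0): f_x = 0, f = 0 — SINGULAR.
  x = 0: f_y(0, y) = 2 - 3*y**2; no integer root y with |y| ≤ 4.
  x = 1: f_y(1, y) = -3*y**2 - 2*y + 8; vanishes at y ∈ {-2}. (1, -2): f_x = -32 ≠ 0.
  x = 2: f_y(2, y) = -3*y**2 - 4*y + 18; no integer root y with |y| ≤ 4.
  x = 3: f_y(3, y) = -3*y**2 - 6*y + 32; no integer root y with |y| ≤ 4.
  x = 4: f_y(4, y) = -3*y**2 - 8*y + 50; no integer root y with |y| ≤ 4.
Only singular point on the grid: (-1, 0).
Classify: substitute x = -1 + u, y = 0 + v and expand: f = -u**3 + 2*u**2*v - u*v**2 - v**3 + v**2.
No constant or linear terms (consistent with a singular point). Quadratic part: v**2. Cubic part: -u**3 + 2*u**2*v - u*v**2 - v**3.
The quadratic part v**2 is a perfect square, so there is a single (double) tangent line v = 0, i.e. y = 0. Restricting the cubic part to that line (v = 0) leaves -u**3 ≠ 0, so f is not divisible by v and the branch is v² ≈ u**3 to lowest order — this is a cusp.
Classification: cusp.


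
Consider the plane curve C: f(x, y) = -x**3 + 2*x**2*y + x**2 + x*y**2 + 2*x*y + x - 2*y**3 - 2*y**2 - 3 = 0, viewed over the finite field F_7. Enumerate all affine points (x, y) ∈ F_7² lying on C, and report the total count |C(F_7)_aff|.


Affine F_7-points: {(0, 1), (1, 2), (4, 1), (5, 0), (6, 1)}; count = 5.

For each of the 49 pairs (x, y) ∈ F_7², evaluate f(x, y) mod 7. Record the zeros.
  x = 0: [0↦4, 1↦0, 2↦1, 3↦2, 4↦5, 5↦5, 6↦4]  zeros at y ∈ {1}
  x = 1: [0↦5, 1↦6, 2↦0, 3↦3, 4↦3, 5↦2, 6↦2]  zeros at y ∈ {2}
  x = 2: [0↦2, 1↦5, 2↦3, 3↦5, 4↦6, 5↦1, 6↦6]  zeros at y ∈ ∅
  x = 3: [0↦3, 1↦5, 2↦4, 3↦2, 4↦1, 5↦3, 6↦3]  zeros at y ∈ ∅
  x = 4: [0↦2, 1↦0, 2↦4, 3↦2, 4↦3, 5↦2, 6↦1]  zeros at y ∈ {1}
  x = 5: [0↦0, 1↦5, 2↦4, 3↦6, 4↦6, 5↦6, 6↦1]  zeros at y ∈ {0}
  x = 6: [0↦5, 1↦0, 2↦5, 3↦1, 4↦4, 5↦2, 6↦4]  zeros at y ∈ {1}
Collecting zeros: affine points = {(0, 1), (1, 2), (4, 1), (5, 0), (6, 1)}.
Total count |C(F_7)_aff| = 5.


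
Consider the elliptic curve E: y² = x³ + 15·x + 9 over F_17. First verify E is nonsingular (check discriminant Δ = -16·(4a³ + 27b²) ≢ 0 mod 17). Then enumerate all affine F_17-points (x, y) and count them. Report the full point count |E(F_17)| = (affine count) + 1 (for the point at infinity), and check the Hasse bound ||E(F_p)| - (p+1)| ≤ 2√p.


Affine points = {(0, 3), (0, 14), (1, 5), (1, 12), (2, 8), (2, 9), (3, 8), (3, 9), (6, 3), (6, 14), (7, 7), (7, 10), (11, 3), (11, 14), (12, 8), (12, 9), (13, 2), (13, 15)}; affine count = 18; |E(F_17)| = 19.

Discriminant check: Δ ∝ 4a³ + 27b² = 4·15³ + 27·9² = 4·3375 + 27·81 ≡ 13 (mod 17). Nonzero ⇒ E is nonsingular.
For each x ∈ F_17, compute rhs = x³ + 15·x + 9 mod 17, then count y ∈ F_17 with y² ≡ rhs.
  x = 0: rhs = 9, matching y values: 3, 14 (2 points).
  x = 1: rhs = 8, matching y values: 5, 12 (2 points).
  x = 2: rhs = 13, matching y values: 8, 9 (2 points).
  x = 3: rhs = 13, matching y values: 8, 9 (2 points).
  x = 4: rhs = 14, matching y values: none (0 points).
  x = 5: rhs = 5, matching y values: none (0 points).
  x = 6: rhs = 9, matching y values: 3, 14 (2 points).
  x = 7: rhs = 15, matching y values: 7, 10 (2 points).
  x = 8: rhs = 12, matching y values: none (0 points).
  x = 9: rhs = 6, matching y values: none (0 points).
  x = 10: rhs = 3, matching y values: none (0 points).
  x = 11: rhs = 9, matching y values: 3, 14 (2 points).
  x = 12: rhs = 13, matching y values: 8, 9 (2 points).
  x = 13: rhs = 4, matching y values: 2, 15 (2 points).
  x = 14: rhs = 5, matching y values: none (0 points).
  x = 15: rhs = 5, matching y values: none (0 points).
  x = 16: rhs = 10, matching y values: none (0 points).
Total affine count: 18.
Full point count |E(F_17)| = 18 + 1 = 19.
Hasse bound: |19 − (17+1)| = |1| = 1 ≤ 2√17 ≈ 8.2462 ✓.


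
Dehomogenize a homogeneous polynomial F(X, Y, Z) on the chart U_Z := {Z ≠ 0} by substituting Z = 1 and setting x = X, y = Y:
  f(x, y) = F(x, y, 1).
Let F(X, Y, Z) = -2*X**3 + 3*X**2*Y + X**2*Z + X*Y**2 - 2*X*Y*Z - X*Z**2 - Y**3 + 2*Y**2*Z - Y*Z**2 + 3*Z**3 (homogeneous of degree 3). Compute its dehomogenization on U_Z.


f(x, y) = -2*x**3 + 3*x**2*y + x**2 + x*y**2 - 2*x*y - x - y**3 + 2*y**2 - y + 3

On U_Z we set Z = 1. Each monomial c·X^i·Y^j·Z^k in F becomes c·x^i·y^j·1^k = c·x^i·y^j.
Substituting Z = 1: F(X, Y, 1) = -2*x**3 + 3*x**2*y + x**2 + x*y**2 - 2*x*y - x - y**3 + 2*y**2 - y + 3.
Note: deg(f) ≤ deg(F) = 3; strict inequality happens when F is divisible by Z (lost terms).
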